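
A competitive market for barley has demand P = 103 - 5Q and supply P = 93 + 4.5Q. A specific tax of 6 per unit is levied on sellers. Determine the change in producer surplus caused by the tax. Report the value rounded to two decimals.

Without the tax, 103 - 5Q = 93 + 4.5Q so Q* = 1.0526 and P* = 97.7368.
A tax on sellers shifts supply up by 6: 103 - 5Q = 93 + 4.5Q + 6, so Q_t = 0.4211. Buyers pay P_b = 100.8947; sellers receive P_s = P_b - 6 = 94.8947.
Producers lose the trapezoid between P_s and P* out to Q_t plus the triangle from Q_t to Q*: change in PS = 0.3989 - 2.4931 = -2.0942.

-2.09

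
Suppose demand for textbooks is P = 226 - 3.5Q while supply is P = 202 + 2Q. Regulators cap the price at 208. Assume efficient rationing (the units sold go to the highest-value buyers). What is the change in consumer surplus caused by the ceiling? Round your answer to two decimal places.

4.93

Without the control, 226 - 3.5Q = 202 + 2Q so Q* = 4.3636 and P* = 210.7273.
At P = 208, sellers supply (208 - 202)/2 = 3 while buyers want more, so the quantity traded is 3 at price 208.
CS goes from (1/2)(4.3636)(15.2727) = 33.3223 to 38.25 (computed as (226 - 208)(3) - (1/2)(3.5)(3)^2), a change of 4.9277.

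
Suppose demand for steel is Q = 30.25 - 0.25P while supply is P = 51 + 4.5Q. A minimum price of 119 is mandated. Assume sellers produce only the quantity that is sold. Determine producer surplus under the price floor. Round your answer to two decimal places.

Rewriting demand in inverse form: P = 121 - 4Q.
Free-market equilibrium: 121 - 4Q = 51 + 4.5Q gives Q* = 8.2353, P* = 88.0588.
At P = 119, buyers demand (121 - 119)/4 = 0.5 while sellers would supply more, so the quantity traded is 0.5 at price 119.
The supply price at Q = 0.5 is 53.25. PS is the trapezoid between 119 and supply over [0, 0.5]: (1/2)[(119 - 51) + (119 - 53.25)](0.5) = 33.4375.

33.44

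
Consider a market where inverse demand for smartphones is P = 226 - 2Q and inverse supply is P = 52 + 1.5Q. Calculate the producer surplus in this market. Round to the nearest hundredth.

1853.63

Set 226 - 2Q = 52 + 1.5Q, which gives 174 = 3.5Q, so Q* = 49.7143 and P* = 226 - 2(49.7143) = 126.5714.
Producer surplus is the triangle above supply below P*: (1/2)(49.7143)(126.5714 - 52) = (1/2)(49.7143)(74.5714) = 1853.6327.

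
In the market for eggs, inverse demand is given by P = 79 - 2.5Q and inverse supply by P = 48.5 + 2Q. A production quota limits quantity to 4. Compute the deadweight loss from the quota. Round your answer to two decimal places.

Without the quota, 79 - 2.5Q = 48.5 + 2Q gives Q* = 6.7778.
At Q = 4 the demand price is 79 - 2.5(4) = 69 and the supply price is 48.5 + 2(4) = 56.5.
DWL = (1/2)(gap between curves at 4) x (Q* - 4) = (1/2)(12.5)(2.7778) = 17.3611.

17.36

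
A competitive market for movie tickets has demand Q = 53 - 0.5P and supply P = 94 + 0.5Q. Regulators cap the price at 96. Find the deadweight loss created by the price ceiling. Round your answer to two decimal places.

0.80

Rewriting demand in inverse form: P = 106 - 2Q.
Free-market equilibrium: 106 - 2Q = 94 + 0.5Q gives Q* = 4.8, P* = 96.4.
At P = 96, sellers supply (96 - 94)/0.5 = 4 while buyers want more, so the quantity traded is 4 at price 96.
At Q = 4 the demand price is 98 and the supply price is 96. Deadweight loss is the triangle between the curves from 4 to 4.8: (1/2)(98 - 96)(4.8 - 4) = 0.8.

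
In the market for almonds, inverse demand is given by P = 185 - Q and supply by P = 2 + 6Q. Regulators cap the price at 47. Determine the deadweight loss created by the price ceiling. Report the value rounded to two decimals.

1216.45

Without the control, 185 - Q = 2 + 6Q so Q* = 26.1429 and P* = 158.8571.
At P = 47, sellers supply (47 - 2)/6 = 7.5 while buyers want more, so the quantity traded is 7.5 at price 47.
At Q = 7.5 the demand price is 177.5 and the supply price is 47. Deadweight loss is the triangle between the curves from 7.5 to 26.1429: (1/2)(177.5 - 47)(26.1429 - 7.5) = 1216.4464.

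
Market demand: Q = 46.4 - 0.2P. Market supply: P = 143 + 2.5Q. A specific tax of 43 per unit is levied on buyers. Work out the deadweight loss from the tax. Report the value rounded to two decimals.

Rewriting demand in inverse form: P = 232 - 5Q.
Pre-tax equilibrium: 232 - 5Q = 143 + 2.5Q gives Q* = 11.8667, P* = 172.6667.
A tax on buyers shifts demand down by 43: (232 - 43) - 5Q = 143 + 2.5Q, so Q_t = 6.1333. Buyers pay P_b = 201.3333; sellers receive P_s = P_b - 43 = 158.3333.
Deadweight loss is the triangle between the curves from Q_t to Q*: (1/2)(11.8667 - 6.1333)(43) = 123.2667.

123.27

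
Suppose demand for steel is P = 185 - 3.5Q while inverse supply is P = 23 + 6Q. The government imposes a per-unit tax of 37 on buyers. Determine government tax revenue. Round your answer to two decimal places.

Pre-tax equilibrium: 185 - 3.5Q = 23 + 6Q gives Q* = 17.0526, P* = 125.3158.
With the tax, buyers' net willingness to pay falls by 37: (185 - 37) - 3.5Q = 23 + 6Q, so Q_t = 13.1579. Buyers pay P_b = 138.9474; sellers receive P_s = P_b - 37 = 101.9474.
Revenue is the tax times quantity traded: 37 x 13.1579 = 486.8421.

486.84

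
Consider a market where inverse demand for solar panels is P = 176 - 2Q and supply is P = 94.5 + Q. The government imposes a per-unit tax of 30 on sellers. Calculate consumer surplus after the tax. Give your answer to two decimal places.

Pre-tax equilibrium: 176 - 2Q = 94.5 + Q gives Q* = 27.1667, P* = 121.6667.
With the tax, sellers need 30 more per unit: 176 - 2Q = 94.5 + Q + 30, so Q_t = 17.1667. Buyers pay P_b = 141.6667; sellers receive P_s = P_b - 30 = 111.6667.
CS = (1/2)(Q_t)(176 - P_b) = (1/2)(17.1667)(34.3333) = 294.6944.

294.69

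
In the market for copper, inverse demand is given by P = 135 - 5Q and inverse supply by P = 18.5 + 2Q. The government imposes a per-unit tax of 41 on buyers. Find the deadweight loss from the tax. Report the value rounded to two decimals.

120.07

Without the tax, 135 - 5Q = 18.5 + 2Q so Q* = 16.6429 and P* = 51.7857.
A tax on buyers shifts demand down by 41: (135 - 41) - 5Q = 18.5 + 2Q, so Q_t = 10.7857. Buyers pay P_b = 81.0714; sellers receive P_s = P_b - 41 = 40.0714.
Deadweight loss is the triangle between the curves from Q_t to Q*: (1/2)(16.6429 - 10.7857)(41) = 120.0714.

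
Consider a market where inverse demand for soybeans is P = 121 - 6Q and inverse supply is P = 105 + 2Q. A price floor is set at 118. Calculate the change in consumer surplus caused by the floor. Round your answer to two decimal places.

-11.25

Free-market equilibrium: 121 - 6Q = 105 + 2Q gives Q* = 2, P* = 109.
At P = 118, buyers demand (121 - 118)/6 = 0.5 while sellers would supply more, so the quantity traded is 0.5 at price 118.
CS goes from (1/2)(2)(12) = 12 to 0.75 (computed as (121 - 118)(0.5) - (1/2)(6)(0.5)^2), a change of -11.25.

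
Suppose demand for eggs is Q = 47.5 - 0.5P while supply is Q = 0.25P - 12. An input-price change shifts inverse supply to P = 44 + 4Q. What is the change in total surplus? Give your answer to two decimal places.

Rewriting demand in inverse form: P = 95 - 2Q.
Rewriting supply in inverse form: P = 48 + 4Q.
Initial equilibrium: Q_0 = 7.8333, P_0 = 79.3333; CS_0 = (1/2)(7.8333)(15.6667) = 61.3611, PS_0 = (1/2)(7.8333)(31.3333) = 122.7222.
New equilibrium: 95 - 2Q = 44 + 4Q gives Q_1 = 8.5, P_1 = 78; CS_1 = 72.25, PS_1 = 144.5.
Change in total surplus = (72.25 + 144.5) - (61.3611 + 122.7222) = 32.6667.

32.67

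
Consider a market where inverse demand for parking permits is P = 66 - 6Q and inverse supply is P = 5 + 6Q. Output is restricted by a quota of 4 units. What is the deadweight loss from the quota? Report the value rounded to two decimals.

Without the quota, 66 - 6Q = 5 + 6Q gives Q* = 5.0833.
At Q = 4 the demand price is 66 - 6(4) = 42 and the supply price is 5 + 6(4) = 29.
Deadweight loss is the triangle between the curves from 4 to 5.0833: (1/2)(42 - 29)(5.0833 - 4) = 7.0417.

7.04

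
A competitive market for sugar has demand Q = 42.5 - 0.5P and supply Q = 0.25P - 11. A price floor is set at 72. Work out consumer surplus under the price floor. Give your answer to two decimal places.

Rewriting demand in inverse form: P = 85 - 2Q.
Rewriting supply in inverse form: P = 44 + 4Q.
Free-market equilibrium: 85 - 2Q = 44 + 4Q gives Q* = 6.8333, P* = 71.3333.
At P = 72, buyers demand (85 - 72)/2 = 6.5 while sellers would supply more, so the quantity traded is 6.5 at price 72.
CS is the triangle under demand above 72: (1/2)(6.5)(85 - 72) = 42.25.

42.25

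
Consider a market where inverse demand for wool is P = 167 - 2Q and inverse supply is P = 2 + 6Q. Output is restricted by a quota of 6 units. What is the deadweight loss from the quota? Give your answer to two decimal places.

Without the quota, 167 - 2Q = 2 + 6Q gives Q* = 20.625.
At Q = 6 the demand price is 167 - 2(6) = 155 and the supply price is 2 + 6(6) = 38.
Deadweight loss is the triangle between the curves from 6 to 20.625: (1/2)(155 - 38)(20.625 - 6) = 855.5625.

855.56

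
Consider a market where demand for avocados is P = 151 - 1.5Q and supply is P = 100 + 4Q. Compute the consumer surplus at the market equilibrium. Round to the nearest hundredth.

64.49

Equilibrium: 151 - 1.5Q = 100 + 4Q, so Q* = 9.2727 and P* = 137.0909.
CS is the area between the demand curve and P* from 0 to Q*: (1/2)(9.2727)(13.9091) = 64.4876.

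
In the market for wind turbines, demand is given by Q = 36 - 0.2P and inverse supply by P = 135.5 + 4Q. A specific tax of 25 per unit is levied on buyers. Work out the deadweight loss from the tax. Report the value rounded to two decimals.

34.72

Rewriting demand in inverse form: P = 180 - 5Q.
Pre-tax equilibrium: 180 - 5Q = 135.5 + 4Q gives Q* = 4.9444, P* = 155.2778.
A tax on buyers shifts demand down by 25: (180 - 25) - 5Q = 135.5 + 4Q, so Q_t = 2.1667. Buyers pay P_b = 169.1667; sellers receive P_s = P_b - 25 = 144.1667.
Deadweight loss is the triangle between the curves from Q_t to Q*: (1/2)(4.9444 - 2.1667)(25) = 34.7222.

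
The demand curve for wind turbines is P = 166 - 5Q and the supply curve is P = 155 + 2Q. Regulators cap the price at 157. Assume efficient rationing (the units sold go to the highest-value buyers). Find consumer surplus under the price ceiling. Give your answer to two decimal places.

6.50

Free-market equilibrium: 166 - 5Q = 155 + 2Q gives Q* = 1.5714, P* = 158.1429.
At P = 157, sellers supply (157 - 155)/2 = 1 while buyers want more, so the quantity traded is 1 at price 157.
The demand price at Q = 1 is 161. CS is the trapezoid between demand and 157 over [0, 1]: (1/2)[(166 - 157) + (161 - 157)](1) = 6.5.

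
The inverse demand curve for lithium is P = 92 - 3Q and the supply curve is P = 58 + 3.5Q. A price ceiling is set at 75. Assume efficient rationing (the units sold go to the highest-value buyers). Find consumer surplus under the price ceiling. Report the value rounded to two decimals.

Free-market equilibrium: 92 - 3Q = 58 + 3.5Q gives Q* = 5.2308, P* = 76.3077.
At P = 75, sellers supply (75 - 58)/3.5 = 4.8571 while buyers want more, so the quantity traded is 4.8571 at price 75.
The demand price at Q = 4.8571 is 77.4286. CS is the trapezoid between demand and 75 over [0, 4.8571]: (1/2)[(92 - 75) + (77.4286 - 75)](4.8571) = 47.1837.

47.18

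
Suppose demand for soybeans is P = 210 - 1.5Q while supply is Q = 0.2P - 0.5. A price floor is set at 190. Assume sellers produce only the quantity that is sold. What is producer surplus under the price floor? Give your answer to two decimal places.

2055.56

Rewriting supply in inverse form: P = 2.5 + 5Q.
Free-market equilibrium: 210 - 1.5Q = 2.5 + 5Q gives Q* = 31.9231, P* = 162.1154.
At P = 190, buyers demand (210 - 190)/1.5 = 13.3333 while sellers would supply more, so the quantity traded is 13.3333 at price 190.
The supply price at Q = 13.3333 is 69.1667. PS is the trapezoid between 190 and supply over [0, 13.3333]: (1/2)[(190 - 2.5) + (190 - 69.1667)](13.3333) = 2055.5556.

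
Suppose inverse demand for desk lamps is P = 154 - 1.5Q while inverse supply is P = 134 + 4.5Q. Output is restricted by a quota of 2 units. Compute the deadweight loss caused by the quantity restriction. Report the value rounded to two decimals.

5.33

Unrestricted equilibrium: Q* = (154 - 134)/(1.5 + 4.5) = 3.3333.
At Q = 2 the demand price is 154 - 1.5(2) = 151 and the supply price is 134 + 4.5(2) = 143.
Deadweight loss is the triangle between the curves from 2 to 3.3333: (1/2)(151 - 143)(3.3333 - 2) = 5.3333.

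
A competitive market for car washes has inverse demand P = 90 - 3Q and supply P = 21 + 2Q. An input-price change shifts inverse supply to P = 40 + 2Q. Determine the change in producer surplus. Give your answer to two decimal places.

Initial equilibrium: Q_0 = 13.8, P_0 = 48.6; CS_0 = (1/2)(13.8)(41.4) = 285.66, PS_0 = (1/2)(13.8)(27.6) = 190.44.
New equilibrium: 90 - 3Q = 40 + 2Q gives Q_1 = 10, P_1 = 60; CS_1 = 150, PS_1 = 100.
Change in producer surplus = 100 - 190.44 = -90.44.

-90.44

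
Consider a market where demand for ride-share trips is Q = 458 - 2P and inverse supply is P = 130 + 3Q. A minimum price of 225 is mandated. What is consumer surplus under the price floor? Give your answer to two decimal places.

16.00

Rewriting demand in inverse form: P = 229 - 0.5Q.
Free-market equilibrium: 229 - 0.5Q = 130 + 3Q gives Q* = 28.2857, P* = 214.8571.
At P = 225, buyers demand (229 - 225)/0.5 = 8 while sellers would supply more, so the quantity traded is 8 at price 225.
CS is the triangle under demand above 225: (1/2)(8)(229 - 225) = 16.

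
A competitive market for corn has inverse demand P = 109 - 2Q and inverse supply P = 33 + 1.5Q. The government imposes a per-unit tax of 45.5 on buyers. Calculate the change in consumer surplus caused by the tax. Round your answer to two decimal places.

-395.57

Without the tax, 109 - 2Q = 33 + 1.5Q so Q* = 21.7143 and P* = 65.5714.
With the tax, buyers' net willingness to pay falls by 45.5: (109 - 45.5) - 2Q = 33 + 1.5Q, so Q_t = 8.7143. Buyers pay P_b = 91.5714; sellers receive P_s = P_b - 45.5 = 46.0714.
CS falls from (1/2)(21.7143)(43.4286) = 471.5102 to (1/2)(8.7143)(17.4286) = 75.9388, a change of -395.5714.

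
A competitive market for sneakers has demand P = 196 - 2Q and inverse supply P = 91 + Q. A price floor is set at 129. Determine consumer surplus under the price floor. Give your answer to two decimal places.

1122.25

Free-market equilibrium: 196 - 2Q = 91 + Q gives Q* = 35, P* = 126.
At the floor price 129, quantity demanded is (196 - 129)/2 = 33.5; demand is the short side, so Q = 33.5 trades at P = 129.
CS is the triangle under demand above 129: (1/2)(33.5)(196 - 129) = 1122.25.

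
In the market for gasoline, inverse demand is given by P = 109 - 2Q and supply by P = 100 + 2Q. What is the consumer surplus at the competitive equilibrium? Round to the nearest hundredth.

5.06

Setting demand equal to supply, 9 = 4Q, so Q* = 2.25 and P* = 104.5.
Consumer surplus is the triangle under demand above P*: (1/2)(2.25)(109 - 104.5) = (1/2)(2.25)(4.5) = 5.0625.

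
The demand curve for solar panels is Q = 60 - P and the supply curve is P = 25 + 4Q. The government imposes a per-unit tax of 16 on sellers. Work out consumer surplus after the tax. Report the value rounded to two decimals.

7.22

Rewriting demand in inverse form: P = 60 - Q.
Without the tax, 60 - Q = 25 + 4Q so Q* = 7 and P* = 53.
A tax on sellers shifts supply up by 16: 60 - Q = 25 + 4Q + 16, so Q_t = 3.8. Buyers pay P_b = 56.2; sellers receive P_s = P_b - 16 = 40.2.
Consumer surplus is the triangle under demand above P_b: (1/2)(3.8)(60 - 56.2) = 7.22.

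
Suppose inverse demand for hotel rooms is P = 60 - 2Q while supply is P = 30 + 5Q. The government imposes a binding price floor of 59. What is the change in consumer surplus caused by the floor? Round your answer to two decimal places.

-18.12

Without the control, 60 - 2Q = 30 + 5Q so Q* = 4.2857 and P* = 51.4286.
At the floor price 59, quantity demanded is (60 - 59)/2 = 0.5; demand is the short side, so Q = 0.5 trades at P = 59.
CS goes from (1/2)(4.2857)(8.5714) = 18.3673 to 0.25 (computed as (60 - 59)(0.5) - (1/2)(2)(0.5)^2), a change of -18.1173.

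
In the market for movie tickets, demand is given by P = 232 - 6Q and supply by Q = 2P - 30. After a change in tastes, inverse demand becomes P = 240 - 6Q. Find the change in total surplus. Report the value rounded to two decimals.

272.00

Rewriting supply in inverse form: P = 15 + 0.5Q.
Initial equilibrium: Q_0 = 33.3846, P_0 = 31.6923; CS_0 = (1/2)(33.3846)(200.3077) = 3343.5976, PS_0 = (1/2)(33.3846)(16.6923) = 278.6331.
New equilibrium: 240 - 6Q = 15 + 0.5Q gives Q_1 = 34.6154, P_1 = 32.3077; CS_1 = 3594.6746, PS_1 = 299.5562.
Change in total surplus = (3594.6746 + 299.5562) - (3343.5976 + 278.6331) = 272.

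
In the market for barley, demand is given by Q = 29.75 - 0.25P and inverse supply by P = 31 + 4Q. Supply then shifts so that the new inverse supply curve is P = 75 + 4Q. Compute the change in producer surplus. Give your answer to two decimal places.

Rewriting demand in inverse form: P = 119 - 4Q.
Initial equilibrium: Q_0 = 11, P_0 = 75; CS_0 = (1/2)(11)(44) = 242, PS_0 = (1/2)(11)(44) = 242.
New equilibrium: 119 - 4Q = 75 + 4Q gives Q_1 = 5.5, P_1 = 97; CS_1 = 60.5, PS_1 = 60.5.
Change in producer surplus = 60.5 - 242 = -181.5.

-181.50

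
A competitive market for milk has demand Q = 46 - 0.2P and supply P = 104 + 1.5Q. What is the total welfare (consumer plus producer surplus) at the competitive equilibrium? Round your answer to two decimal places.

1221.23

Rewriting demand in inverse form: P = 230 - 5Q.
Set 230 - 5Q = 104 + 1.5Q, which gives 126 = 6.5Q, so Q* = 19.3846 and P* = 230 - 5(19.3846) = 133.0769.
CS = (1/2)(19.3846)(96.9231) = 939.4083 and PS = (1/2)(19.3846)(29.0769) = 281.8225, so total surplus = 1221.2308.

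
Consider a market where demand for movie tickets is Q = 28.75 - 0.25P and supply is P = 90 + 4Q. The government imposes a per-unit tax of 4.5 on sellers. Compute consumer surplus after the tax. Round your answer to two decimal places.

Rewriting demand in inverse form: P = 115 - 4Q.
Pre-tax equilibrium: 115 - 4Q = 90 + 4Q gives Q* = 3.125, P* = 102.5.
With the tax, sellers need 4.5 more per unit: 115 - 4Q = 90 + 4Q + 4.5, so Q_t = 2.5625. Buyers pay P_b = 104.75; sellers receive P_s = P_b - 4.5 = 100.25.
Consumer surplus is the triangle under demand above P_b: (1/2)(2.5625)(115 - 104.75) = 13.1328.

13.13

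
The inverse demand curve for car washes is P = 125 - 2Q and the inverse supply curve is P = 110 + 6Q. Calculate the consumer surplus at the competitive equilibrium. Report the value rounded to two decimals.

Setting demand equal to supply, 15 = 8Q, so Q* = 1.875 and P* = 121.25.
The demand choke price is 125, so CS = (1/2)(Q*)(125 - P*) = (1/2)(1.875)(3.75) = 3.5156.

3.52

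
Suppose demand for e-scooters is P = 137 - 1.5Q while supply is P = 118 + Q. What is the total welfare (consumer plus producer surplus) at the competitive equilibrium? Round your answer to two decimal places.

72.20

Setting demand equal to supply, 19 = 2.5Q, so Q* = 7.6 and P* = 125.6.
Total surplus is the full triangle between the curves from 0 to Q*: (1/2)(7.6)(137 - 118) = 72.2.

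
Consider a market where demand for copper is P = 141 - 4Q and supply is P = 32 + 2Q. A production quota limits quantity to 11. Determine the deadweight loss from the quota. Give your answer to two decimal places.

154.08

Without the quota, 141 - 4Q = 32 + 2Q gives Q* = 18.1667.
At Q = 11 the demand price is 141 - 4(11) = 97 and the supply price is 32 + 2(11) = 54.
DWL = (1/2)(gap between curves at 11) x (Q* - 11) = (1/2)(43)(7.1667) = 154.0833.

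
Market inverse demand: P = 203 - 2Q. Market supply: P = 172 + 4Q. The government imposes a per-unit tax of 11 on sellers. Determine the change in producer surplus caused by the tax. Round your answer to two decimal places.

-31.17

Pre-tax equilibrium: 203 - 2Q = 172 + 4Q gives Q* = 5.1667, P* = 192.6667.
With the tax, sellers need 11 more per unit: 203 - 2Q = 172 + 4Q + 11, so Q_t = 3.3333. Buyers pay P_b = 196.3333; sellers receive P_s = P_b - 11 = 185.3333.
PS falls from (1/2)(5.1667)(20.6667) = 53.3889 to (1/2)(3.3333)(13.3333) = 22.2222, a change of -31.1667.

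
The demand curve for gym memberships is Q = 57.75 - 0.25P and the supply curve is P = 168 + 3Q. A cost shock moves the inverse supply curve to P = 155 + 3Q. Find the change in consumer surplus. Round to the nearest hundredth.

Rewriting demand in inverse form: P = 231 - 4Q.
Initial equilibrium: Q_0 = 9, P_0 = 195; CS_0 = (1/2)(9)(36) = 162, PS_0 = (1/2)(9)(27) = 121.5.
New equilibrium: 231 - 4Q = 155 + 3Q gives Q_1 = 10.8571, P_1 = 187.5714; CS_1 = 235.7551, PS_1 = 176.8163.
Change in consumer surplus = 235.7551 - 162 = 73.7551.

73.76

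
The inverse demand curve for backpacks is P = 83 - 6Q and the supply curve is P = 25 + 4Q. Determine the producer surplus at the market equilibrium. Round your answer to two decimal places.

Set 83 - 6Q = 25 + 4Q, which gives 58 = 10Q, so Q* = 5.8 and P* = 83 - 6(5.8) = 48.2.
Producer surplus is the triangle above supply below P*: (1/2)(5.8)(48.2 - 25) = (1/2)(5.8)(23.2) = 67.28.

67.28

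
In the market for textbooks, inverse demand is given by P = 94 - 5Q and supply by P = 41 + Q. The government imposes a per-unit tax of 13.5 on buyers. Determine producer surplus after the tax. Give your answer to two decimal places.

21.67

Pre-tax equilibrium: 94 - 5Q = 41 + Q gives Q* = 8.8333, P* = 49.8333.
A tax on buyers shifts demand down by 13.5: (94 - 13.5) - 5Q = 41 + Q, so Q_t = 6.5833. Buyers pay P_b = 61.0833; sellers receive P_s = P_b - 13.5 = 47.5833.
Producer surplus is the triangle above supply below P_s: (1/2)(6.5833)(47.5833 - 41) = 21.6701.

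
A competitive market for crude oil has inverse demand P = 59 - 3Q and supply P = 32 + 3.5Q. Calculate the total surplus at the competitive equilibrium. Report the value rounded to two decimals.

Setting demand equal to supply, 27 = 6.5Q, so Q* = 4.1538 and P* = 46.5385.
CS = (1/2)(4.1538)(12.4615) = 25.8817 and PS = (1/2)(4.1538)(14.5385) = 30.1953, so total surplus = 56.0769.

56.08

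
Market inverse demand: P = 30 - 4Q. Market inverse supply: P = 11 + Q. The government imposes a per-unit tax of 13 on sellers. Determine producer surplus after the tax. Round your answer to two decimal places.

0.72

Pre-tax equilibrium: 30 - 4Q = 11 + Q gives Q* = 3.8, P* = 14.8.
A tax on sellers shifts supply up by 13: 30 - 4Q = 11 + Q + 13, so Q_t = 1.2. Buyers pay P_b = 25.2; sellers receive P_s = P_b - 13 = 12.2.
Producer surplus is the triangle above supply below P_s: (1/2)(1.2)(12.2 - 11) = 0.72.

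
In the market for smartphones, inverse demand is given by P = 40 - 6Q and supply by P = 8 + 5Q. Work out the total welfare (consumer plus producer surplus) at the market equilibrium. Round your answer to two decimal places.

46.55

Setting demand equal to supply, 32 = 11Q, so Q* = 2.9091 and P* = 22.5455.
Total surplus is the full triangle between the curves from 0 to Q*: (1/2)(2.9091)(40 - 8) = 46.5455.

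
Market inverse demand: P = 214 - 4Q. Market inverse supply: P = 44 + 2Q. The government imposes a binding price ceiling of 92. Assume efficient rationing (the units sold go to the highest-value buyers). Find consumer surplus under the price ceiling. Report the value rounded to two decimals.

1776.00

Free-market equilibrium: 214 - 4Q = 44 + 2Q gives Q* = 28.3333, P* = 100.6667.
At the ceiling price 92, quantity supplied is (92 - 44)/2 = 24; supply is the short side, so Q = 24 trades at P = 92.
The demand price at Q = 24 is 118. CS is the trapezoid between demand and 92 over [0, 24]: (1/2)[(214 - 92) + (118 - 92)](24) = 1776.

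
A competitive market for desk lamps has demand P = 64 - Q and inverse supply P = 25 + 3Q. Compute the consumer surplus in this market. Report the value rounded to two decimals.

Equilibrium: 64 - Q = 25 + 3Q, so Q* = 9.75 and P* = 54.25.
CS is the area between the demand curve and P* from 0 to Q*: (1/2)(9.75)(9.75) = 47.5312.

47.53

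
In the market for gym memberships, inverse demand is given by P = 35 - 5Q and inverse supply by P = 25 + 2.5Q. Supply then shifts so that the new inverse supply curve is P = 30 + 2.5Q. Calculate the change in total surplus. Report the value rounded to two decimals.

Initial equilibrium: Q_0 = 1.3333, P_0 = 28.3333; CS_0 = (1/2)(1.3333)(6.6667) = 4.4444, PS_0 = (1/2)(1.3333)(3.3333) = 2.2222.
New equilibrium: 35 - 5Q = 30 + 2.5Q gives Q_1 = 0.6667, P_1 = 31.6667; CS_1 = 1.1111, PS_1 = 0.5556.
Change in total surplus = (1.1111 + 0.5556) - (4.4444 + 2.2222) = -5.

-5.00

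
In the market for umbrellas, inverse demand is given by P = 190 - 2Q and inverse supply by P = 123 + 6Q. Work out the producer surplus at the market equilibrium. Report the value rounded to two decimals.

210.42

Set 190 - 2Q = 123 + 6Q, which gives 67 = 8Q, so Q* = 8.375 and P* = 190 - 2(8.375) = 173.25.
The supply curve's price intercept is 123, so PS = (1/2)(Q*)(P* - 123) = (1/2)(8.375)(50.25) = 210.4219.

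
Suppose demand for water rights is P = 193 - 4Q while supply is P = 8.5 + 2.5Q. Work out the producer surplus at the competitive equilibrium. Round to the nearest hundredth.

1007.11

Set 193 - 4Q = 8.5 + 2.5Q, which gives 184.5 = 6.5Q, so Q* = 28.3846 and P* = 193 - 4(28.3846) = 79.4615.
The supply curve's price intercept is 8.5, so PS = (1/2)(Q*)(P* - 8.5) = (1/2)(28.3846)(70.9615) = 1007.108.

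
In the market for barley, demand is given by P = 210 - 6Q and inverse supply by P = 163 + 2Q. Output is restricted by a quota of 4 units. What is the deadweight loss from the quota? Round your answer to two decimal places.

Unrestricted equilibrium: Q* = (210 - 163)/(6 + 2) = 5.875.
At Q = 4 the demand price is 210 - 6(4) = 186 and the supply price is 163 + 2(4) = 171.
Deadweight loss is the triangle between the curves from 4 to 5.875: (1/2)(186 - 171)(5.875 - 4) = 14.0625.

14.06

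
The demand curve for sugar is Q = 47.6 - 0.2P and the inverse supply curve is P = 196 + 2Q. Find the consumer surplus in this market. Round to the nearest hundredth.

90.00

Rewriting demand in inverse form: P = 238 - 5Q.
Set 238 - 5Q = 196 + 2Q, which gives 42 = 7Q, so Q* = 6 and P* = 238 - 5(6) = 208.
The demand choke price is 238, so CS = (1/2)(Q*)(238 - P*) = (1/2)(6)(30) = 90.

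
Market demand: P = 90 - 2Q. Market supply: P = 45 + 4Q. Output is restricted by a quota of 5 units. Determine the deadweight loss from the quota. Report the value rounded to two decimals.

Unrestricted equilibrium: Q* = (90 - 45)/(2 + 4) = 7.5.
At Q = 5 the demand price is 90 - 2(5) = 80 and the supply price is 45 + 4(5) = 65.
DWL = (1/2)(gap between curves at 5) x (Q* - 5) = (1/2)(15)(2.5) = 18.75.

18.75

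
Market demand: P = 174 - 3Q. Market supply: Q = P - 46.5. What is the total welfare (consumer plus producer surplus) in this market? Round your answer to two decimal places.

2032.03

Rewriting supply in inverse form: P = 46.5 + Q.
Equilibrium: 174 - 3Q = 46.5 + Q, so Q* = 31.875 and P* = 78.375.
CS = (1/2)(31.875)(95.625) = 1524.0234 and PS = (1/2)(31.875)(31.875) = 508.0078, so total surplus = 2032.0312.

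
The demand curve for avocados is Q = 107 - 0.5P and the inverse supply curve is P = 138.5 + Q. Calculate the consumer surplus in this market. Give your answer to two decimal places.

Rewriting demand in inverse form: P = 214 - 2Q.
Setting demand equal to supply, 75.5 = 3Q, so Q* = 25.1667 and P* = 163.6667.
Consumer surplus is the triangle under demand above P*: (1/2)(25.1667)(214 - 163.6667) = (1/2)(25.1667)(50.3333) = 633.3611.

633.36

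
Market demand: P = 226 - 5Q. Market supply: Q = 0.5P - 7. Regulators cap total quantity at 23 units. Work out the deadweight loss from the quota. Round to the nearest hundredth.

185.79

Rewriting supply in inverse form: P = 14 + 2Q.
Without the quota, 226 - 5Q = 14 + 2Q gives Q* = 30.2857.
At Q = 23 the demand price is 226 - 5(23) = 111 and the supply price is 14 + 2(23) = 60.
DWL = (1/2)(gap between curves at 23) x (Q* - 23) = (1/2)(51)(7.2857) = 185.7857.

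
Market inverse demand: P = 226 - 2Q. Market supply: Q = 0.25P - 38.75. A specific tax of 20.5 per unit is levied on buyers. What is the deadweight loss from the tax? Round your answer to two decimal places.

Rewriting supply in inverse form: P = 155 + 4Q.
Pre-tax equilibrium: 226 - 2Q = 155 + 4Q gives Q* = 11.8333, P* = 202.3333.
With the tax, buyers' net willingness to pay falls by 20.5: (226 - 20.5) - 2Q = 155 + 4Q, so Q_t = 8.4167. Buyers pay P_b = 209.1667; sellers receive P_s = P_b - 20.5 = 188.6667.
The welfare triangle lost has base Q* - Q_t = 3.4167 and height t = 20.5, so DWL = (1/2)(3.4167)(20.5) = 35.0208.

35.02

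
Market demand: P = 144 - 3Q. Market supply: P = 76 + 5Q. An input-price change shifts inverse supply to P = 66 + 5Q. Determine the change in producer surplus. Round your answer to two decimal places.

57.03

Initial equilibrium: Q_0 = 8.5, P_0 = 118.5; CS_0 = (1/2)(8.5)(25.5) = 108.375, PS_0 = (1/2)(8.5)(42.5) = 180.625.
New equilibrium: 144 - 3Q = 66 + 5Q gives Q_1 = 9.75, P_1 = 114.75; CS_1 = 142.5938, PS_1 = 237.6562.
Change in producer surplus = 237.6562 - 180.625 = 57.0312.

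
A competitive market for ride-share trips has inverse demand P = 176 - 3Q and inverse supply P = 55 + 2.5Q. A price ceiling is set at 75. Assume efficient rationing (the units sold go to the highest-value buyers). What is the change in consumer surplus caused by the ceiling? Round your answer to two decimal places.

Without the control, 176 - 3Q = 55 + 2.5Q so Q* = 22 and P* = 110.
At the ceiling price 75, quantity supplied is (75 - 55)/2.5 = 8; supply is the short side, so Q = 8 trades at P = 75.
CS goes from (1/2)(22)(66) = 726 to 712 (computed as (176 - 75)(8) - (1/2)(3)(8)^2), a change of -14.

-14.00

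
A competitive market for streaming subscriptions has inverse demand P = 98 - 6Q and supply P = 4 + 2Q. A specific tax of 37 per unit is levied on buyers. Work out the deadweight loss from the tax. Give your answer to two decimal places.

85.56

Without the tax, 98 - 6Q = 4 + 2Q so Q* = 11.75 and P* = 27.5.
With the tax, buyers' net willingness to pay falls by 37: (98 - 37) - 6Q = 4 + 2Q, so Q_t = 7.125. Buyers pay P_b = 55.25; sellers receive P_s = P_b - 37 = 18.25.
Deadweight loss is the triangle between the curves from Q_t to Q*: (1/2)(11.75 - 7.125)(37) = 85.5625.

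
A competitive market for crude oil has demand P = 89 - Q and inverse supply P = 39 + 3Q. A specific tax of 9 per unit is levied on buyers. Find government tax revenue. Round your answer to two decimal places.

Without the tax, 89 - Q = 39 + 3Q so Q* = 12.5 and P* = 76.5.
A tax on buyers shifts demand down by 9: (89 - 9) - Q = 39 + 3Q, so Q_t = 10.25. Buyers pay P_b = 78.75; sellers receive P_s = P_b - 9 = 69.75.
Tax revenue = t x Q_t = 9 x 10.25 = 92.25.

92.25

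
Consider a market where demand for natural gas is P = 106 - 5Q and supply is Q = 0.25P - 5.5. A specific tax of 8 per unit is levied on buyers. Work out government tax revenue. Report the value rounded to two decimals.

Rewriting supply in inverse form: P = 22 + 4Q.
Without the tax, 106 - 5Q = 22 + 4Q so Q* = 9.3333 and P* = 59.3333.
A tax on buyers shifts demand down by 8: (106 - 8) - 5Q = 22 + 4Q, so Q_t = 8.4444. Buyers pay P_b = 63.7778; sellers receive P_s = P_b - 8 = 55.7778.
Tax revenue = t x Q_t = 8 x 8.4444 = 67.5556.

67.56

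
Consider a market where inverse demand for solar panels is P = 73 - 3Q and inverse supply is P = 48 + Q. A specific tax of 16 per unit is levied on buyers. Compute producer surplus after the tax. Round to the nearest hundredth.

2.53

Pre-tax equilibrium: 73 - 3Q = 48 + Q gives Q* = 6.25, P* = 54.25.
A tax on buyers shifts demand down by 16: (73 - 16) - 3Q = 48 + Q, so Q_t = 2.25. Buyers pay P_b = 66.25; sellers receive P_s = P_b - 16 = 50.25.
Producer surplus is the triangle above supply below P_s: (1/2)(2.25)(50.25 - 48) = 2.5312.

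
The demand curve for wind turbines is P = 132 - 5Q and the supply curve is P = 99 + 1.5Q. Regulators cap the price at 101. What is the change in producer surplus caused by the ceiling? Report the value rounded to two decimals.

Without the control, 132 - 5Q = 99 + 1.5Q so Q* = 5.0769 and P* = 106.6154.
At P = 101, sellers supply (101 - 99)/1.5 = 1.3333 while buyers want more, so the quantity traded is 1.3333 at price 101.
PS goes from (1/2)(5.0769)(7.6154) = 19.3314 to 1.3333 (computed as (101 - 99)(1.3333) - (1/2)(1.5)(1.3333)^2), a change of -17.998.

-18.00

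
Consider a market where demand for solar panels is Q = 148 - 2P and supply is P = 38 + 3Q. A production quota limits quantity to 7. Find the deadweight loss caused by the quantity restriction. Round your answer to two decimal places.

Rewriting demand in inverse form: P = 74 - 0.5Q.
Unrestricted equilibrium: Q* = (74 - 38)/(0.5 + 3) = 10.2857.
At Q = 7 the demand price is 74 - 0.5(7) = 70.5 and the supply price is 38 + 3(7) = 59.
Deadweight loss is the triangle between the curves from 7 to 10.2857: (1/2)(70.5 - 59)(10.2857 - 7) = 18.8929.

18.89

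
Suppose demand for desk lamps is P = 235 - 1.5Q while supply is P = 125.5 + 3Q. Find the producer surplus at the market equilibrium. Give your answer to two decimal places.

Setting demand equal to supply, 109.5 = 4.5Q, so Q* = 24.3333 and P* = 198.5.
Producer surplus is the triangle above supply below P*: (1/2)(24.3333)(198.5 - 125.5) = (1/2)(24.3333)(73) = 888.1667.

888.17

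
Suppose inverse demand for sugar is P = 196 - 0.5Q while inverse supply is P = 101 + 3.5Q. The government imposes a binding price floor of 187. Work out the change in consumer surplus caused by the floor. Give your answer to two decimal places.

Without the control, 196 - 0.5Q = 101 + 3.5Q so Q* = 23.75 and P* = 184.125.
At the floor price 187, quantity demanded is (196 - 187)/0.5 = 18; demand is the short side, so Q = 18 trades at P = 187.
CS goes from (1/2)(23.75)(11.875) = 141.0156 to 81 (computed as (196 - 187)(18) - (1/2)(0.5)(18)^2), a change of -60.0156.

-60.02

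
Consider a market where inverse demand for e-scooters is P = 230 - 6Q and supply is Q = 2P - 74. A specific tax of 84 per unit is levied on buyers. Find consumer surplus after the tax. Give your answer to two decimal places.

Rewriting supply in inverse form: P = 37 + 0.5Q.
Pre-tax equilibrium: 230 - 6Q = 37 + 0.5Q gives Q* = 29.6923, P* = 51.8462.
With the tax, buyers' net willingness to pay falls by 84: (230 - 84) - 6Q = 37 + 0.5Q, so Q_t = 16.7692. Buyers pay P_b = 129.3846; sellers receive P_s = P_b - 84 = 45.3846.
Consumer surplus is the triangle under demand above P_b: (1/2)(16.7692)(230 - 129.3846) = 843.6213.

843.62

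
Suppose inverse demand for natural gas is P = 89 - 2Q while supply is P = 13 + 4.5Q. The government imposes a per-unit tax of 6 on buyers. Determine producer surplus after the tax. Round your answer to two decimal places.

Without the tax, 89 - 2Q = 13 + 4.5Q so Q* = 11.6923 and P* = 65.6154.
With the tax, buyers' net willingness to pay falls by 6: (89 - 6) - 2Q = 13 + 4.5Q, so Q_t = 10.7692. Buyers pay P_b = 67.4615; sellers receive P_s = P_b - 6 = 61.4615.
Producer surplus is the triangle above supply below P_s: (1/2)(10.7692)(61.4615 - 13) = 260.9467.

260.95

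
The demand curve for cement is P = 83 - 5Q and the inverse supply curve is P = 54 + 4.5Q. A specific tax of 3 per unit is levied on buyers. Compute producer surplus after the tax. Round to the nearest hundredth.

16.85

Pre-tax equilibrium: 83 - 5Q = 54 + 4.5Q gives Q* = 3.0526, P* = 67.7368.
A tax on buyers shifts demand down by 3: (83 - 3) - 5Q = 54 + 4.5Q, so Q_t = 2.7368. Buyers pay P_b = 69.3158; sellers receive P_s = P_b - 3 = 66.3158.
PS = (1/2)(Q_t)(P_s - 54) = (1/2)(2.7368)(12.3158) = 16.8532.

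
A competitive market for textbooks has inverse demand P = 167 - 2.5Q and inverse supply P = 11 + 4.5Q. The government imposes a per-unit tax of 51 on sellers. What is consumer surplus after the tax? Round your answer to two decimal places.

Without the tax, 167 - 2.5Q = 11 + 4.5Q so Q* = 22.2857 and P* = 111.2857.
With the tax, sellers need 51 more per unit: 167 - 2.5Q = 11 + 4.5Q + 51, so Q_t = 15. Buyers pay P_b = 129.5; sellers receive P_s = P_b - 51 = 78.5.
Consumer surplus is the triangle under demand above P_b: (1/2)(15)(167 - 129.5) = 281.25.

281.25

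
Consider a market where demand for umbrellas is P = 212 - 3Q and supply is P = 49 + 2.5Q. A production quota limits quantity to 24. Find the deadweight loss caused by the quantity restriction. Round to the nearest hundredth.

Without the quota, 212 - 3Q = 49 + 2.5Q gives Q* = 29.6364.
At Q = 24 the demand price is 212 - 3(24) = 140 and the supply price is 49 + 2.5(24) = 109.
DWL = (1/2)(gap between curves at 24) x (Q* - 24) = (1/2)(31)(5.6364) = 87.3636.

87.36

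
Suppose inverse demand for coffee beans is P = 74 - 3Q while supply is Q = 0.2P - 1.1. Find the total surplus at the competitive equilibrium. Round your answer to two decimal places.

293.27

Rewriting supply in inverse form: P = 5.5 + 5Q.
Setting demand equal to supply, 68.5 = 8Q, so Q* = 8.5625 and P* = 48.3125.
CS = (1/2)(8.5625)(25.6875) = 109.9746 and PS = (1/2)(8.5625)(42.8125) = 183.291, so total surplus = 293.2656.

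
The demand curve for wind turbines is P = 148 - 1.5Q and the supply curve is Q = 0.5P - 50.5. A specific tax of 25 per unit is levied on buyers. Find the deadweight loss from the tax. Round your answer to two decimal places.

89.29

Rewriting supply in inverse form: P = 101 + 2Q.
Without the tax, 148 - 1.5Q = 101 + 2Q so Q* = 13.4286 and P* = 127.8571.
A tax on buyers shifts demand down by 25: (148 - 25) - 1.5Q = 101 + 2Q, so Q_t = 6.2857. Buyers pay P_b = 138.5714; sellers receive P_s = P_b - 25 = 113.5714.
The welfare triangle lost has base Q* - Q_t = 7.1429 and height t = 25, so DWL = (1/2)(7.1429)(25) = 89.2857.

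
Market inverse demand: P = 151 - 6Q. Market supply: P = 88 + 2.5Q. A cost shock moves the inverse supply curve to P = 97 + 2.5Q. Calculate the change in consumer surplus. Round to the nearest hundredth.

-43.72

Initial equilibrium: Q_0 = 7.4118, P_0 = 106.5294; CS_0 = (1/2)(7.4118)(44.4706) = 164.8028, PS_0 = (1/2)(7.4118)(18.5294) = 68.6678.
New equilibrium: 151 - 6Q = 97 + 2.5Q gives Q_1 = 6.3529, P_1 = 112.8824; CS_1 = 121.0796, PS_1 = 50.4498.
Change in consumer surplus = 121.0796 - 164.8028 = -43.7232.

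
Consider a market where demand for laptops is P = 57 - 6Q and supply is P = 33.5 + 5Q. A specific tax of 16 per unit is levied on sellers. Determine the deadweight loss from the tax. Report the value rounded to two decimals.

11.64

Pre-tax equilibrium: 57 - 6Q = 33.5 + 5Q gives Q* = 2.1364, P* = 44.1818.
With the tax, sellers need 16 more per unit: 57 - 6Q = 33.5 + 5Q + 16, so Q_t = 0.6818. Buyers pay P_b = 52.9091; sellers receive P_s = P_b - 16 = 36.9091.
Deadweight loss is the triangle between the curves from Q_t to Q*: (1/2)(2.1364 - 0.6818)(16) = 11.6364.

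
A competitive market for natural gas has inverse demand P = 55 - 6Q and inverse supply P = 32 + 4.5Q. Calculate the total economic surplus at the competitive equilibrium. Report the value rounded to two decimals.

Setting demand equal to supply, 23 = 10.5Q, so Q* = 2.1905 and P* = 41.8571.
CS = (1/2)(2.1905)(13.1429) = 14.3946 and PS = (1/2)(2.1905)(9.8571) = 10.7959, so total surplus = 25.1905.

25.19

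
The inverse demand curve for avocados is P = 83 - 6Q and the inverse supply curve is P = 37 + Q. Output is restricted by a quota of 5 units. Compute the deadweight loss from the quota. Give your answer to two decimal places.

Unrestricted equilibrium: Q* = (83 - 37)/(6 + 1) = 6.5714.
At Q = 5 the demand price is 83 - 6(5) = 53 and the supply price is 37 + (5) = 42.
DWL = (1/2)(gap between curves at 5) x (Q* - 5) = (1/2)(11)(1.5714) = 8.6429.

8.64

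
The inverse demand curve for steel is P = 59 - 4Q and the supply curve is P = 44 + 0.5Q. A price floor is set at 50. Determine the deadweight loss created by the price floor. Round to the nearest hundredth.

2.64

Free-market equilibrium: 59 - 4Q = 44 + 0.5Q gives Q* = 3.3333, P* = 45.6667.
At P = 50, buyers demand (59 - 50)/4 = 2.25 while sellers would supply more, so the quantity traded is 2.25 at price 50.
At Q = 2.25 the demand price is 50 and the supply price is 45.125. Deadweight loss is the triangle between the curves from 2.25 to 3.3333: (1/2)(50 - 45.125)(3.3333 - 2.25) = 2.6406.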